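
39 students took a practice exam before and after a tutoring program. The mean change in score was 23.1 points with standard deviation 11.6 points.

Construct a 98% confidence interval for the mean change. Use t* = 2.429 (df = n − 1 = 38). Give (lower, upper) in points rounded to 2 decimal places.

This is a matched-pairs design, so SE = s_d/√n = 11.6/√39 = 1.8575.
Margin = 2.429 × 1.8575 = 4.5119; the interval is 23.1 ± 4.5119 = (18.59, 27.61).

(18.59, 27.61)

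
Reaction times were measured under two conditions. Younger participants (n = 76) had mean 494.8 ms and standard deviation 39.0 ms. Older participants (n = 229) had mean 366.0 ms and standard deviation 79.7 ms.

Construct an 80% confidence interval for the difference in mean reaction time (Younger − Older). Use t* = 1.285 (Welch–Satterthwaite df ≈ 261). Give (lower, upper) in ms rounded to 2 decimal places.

(119.92, 137.68)

Standard errors of each mean: 39.0/√76 = 4.4736 and 79.7/√229 = 5.2667.
SE(x̄₁ − x̄₂) = √(4.4736² + 5.2667²) = 6.9102 for independent samples with unequal variances.
With t* = 1.285, the margin is 1.285 × 6.9102 = 8.8796.
x̄₁ − x̄₂ = 494.8 − 366.0 = 128.8000; the interval is 128.8000 ± 8.8796 = (119.92, 137.68).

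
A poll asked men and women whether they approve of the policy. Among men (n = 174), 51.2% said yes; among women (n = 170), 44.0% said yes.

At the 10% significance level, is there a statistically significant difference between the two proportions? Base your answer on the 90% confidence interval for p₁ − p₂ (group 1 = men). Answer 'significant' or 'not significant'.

The two standard errors are √(0.5120×0.4880/174) = 0.03789 and √(0.4400×0.5600/170) = 0.03807.
Because the samples are independent, SE_diff = √(0.03789² + 0.03807²) = 0.05371.
Using z* = 1.645 for 90%, ME = 1.645 × 0.05371 = 0.08835.
p̂₁ − p̂₂ = 0.0720; interval 0.0720 ± 0.08835 gives (-0.01635, 0.16035).
The interval (-0.01635, 0.16035) contains 0, so the difference is not significant.

not significant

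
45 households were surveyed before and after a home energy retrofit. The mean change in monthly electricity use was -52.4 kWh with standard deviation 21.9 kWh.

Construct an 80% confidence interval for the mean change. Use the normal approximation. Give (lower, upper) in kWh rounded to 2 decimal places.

(-56.59, -48.21)

This is a matched-pairs design, so SE = s_d/√n = 21.9/√45 = 3.2647.
Margin = 1.282 × 3.2647 = 4.1853; the interval is -52.4 ± 4.1853 = (-56.59, -48.21).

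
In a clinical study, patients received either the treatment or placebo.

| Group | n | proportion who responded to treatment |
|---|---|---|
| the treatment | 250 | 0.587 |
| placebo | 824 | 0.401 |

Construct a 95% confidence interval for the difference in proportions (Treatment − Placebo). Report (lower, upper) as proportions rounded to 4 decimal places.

Each SE is √(p̂(1−p̂)/n): √(0.5870·0.4130/250) = 0.03114 and √(0.4010·0.5990/824) = 0.01707.
SE(p̂₁ − p̂₂) = √(SE₁² + SE₂²) = √(0.0009696996 + 0.0002913849) = 0.03551, since the two samples are independent.
At 95% confidence z* = 1.960; margin = 1.960 × 0.03551 = 0.06960.
The difference is 0.5870 − 0.4010 = 0.1860, so the interval is 0.1860 ± 0.06960 = (0.1164, 0.2556).

(0.1164, 0.2556)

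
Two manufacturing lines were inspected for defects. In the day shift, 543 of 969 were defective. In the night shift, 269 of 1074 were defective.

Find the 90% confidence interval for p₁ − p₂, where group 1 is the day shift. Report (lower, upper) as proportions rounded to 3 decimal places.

(0.276, 0.344)

Sample proportions: 543/969 = 0.5604, 269/1074 = 0.2505.
Each SE is √(p̂(1−p̂)/n): √(0.5604·0.4396/969) = 0.01594 and √(0.2505·0.7495/1074) = 0.01322.
SE(p̂₁ − p̂₂) = √(SE₁² + SE₂²) = √(0.0002540836 + 0.0001747684) = 0.02071, since the two samples are independent.
At 90% confidence z* = 1.645; margin = 1.645 × 0.02071 = 0.03407.
The difference is 0.5604 − 0.2505 = 0.3099, so the interval is 0.3099 ± 0.03407 = (0.276, 0.344).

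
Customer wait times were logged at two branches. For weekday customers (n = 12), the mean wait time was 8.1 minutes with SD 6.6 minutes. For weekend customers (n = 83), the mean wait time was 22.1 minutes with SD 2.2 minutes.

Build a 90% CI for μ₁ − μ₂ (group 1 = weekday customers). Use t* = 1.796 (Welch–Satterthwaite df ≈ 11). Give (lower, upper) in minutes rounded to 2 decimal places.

Per-group SEs: s₁/√n₁ = 6.6/√12 = 1.9053, s₂/√n₂ = 2.2/√83 = 0.2415.
Unpooled SE of the difference: √(3.63016809 + 0.05832225) = 1.9205.
Margin of error = t* · SE = 1.796 × 1.9205 = 3.4492.
x̄₁ − x̄₂ = 8.1 − 22.1 = -14.0000.
CI: -14.0000 ± 3.4492 = (-17.45, -10.55).

(-17.45, -10.55)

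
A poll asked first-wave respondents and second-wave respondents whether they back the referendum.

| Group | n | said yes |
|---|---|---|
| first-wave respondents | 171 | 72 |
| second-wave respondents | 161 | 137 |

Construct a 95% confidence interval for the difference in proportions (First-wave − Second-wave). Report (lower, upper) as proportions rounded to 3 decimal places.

p̂₁ = 72/171 = 0.4211 and p̂₂ = 137/161 = 0.8509.
SE₁ = √(p̂₁(1−p̂₁)/n₁) = √(0.4211·0.5789/171) = 0.03776; SE₂ = √(0.8509·0.1491/161) = 0.02807.
Independent samples: SE of the difference = √(SE₁² + SE₂²) = √(0.0014258176 + 0.0007879249) = 0.04705.
z* for 95% confidence is 1.960, so the margin of error is 1.960 × 0.04705 = 0.09222.
Point estimate p̂₁ − p̂₂ = 0.4211 − 0.8509 = -0.4298.
-0.4298 ± 0.09222 → (-0.522, -0.338).

(-0.522, -0.338)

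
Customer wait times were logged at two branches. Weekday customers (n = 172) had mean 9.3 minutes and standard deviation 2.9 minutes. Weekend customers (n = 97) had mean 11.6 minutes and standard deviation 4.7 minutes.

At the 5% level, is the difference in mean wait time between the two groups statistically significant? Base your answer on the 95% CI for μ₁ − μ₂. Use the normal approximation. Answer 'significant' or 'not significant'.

Standard errors of each mean: 2.9/√172 = 0.2211 and 4.7/√97 = 0.4772.
SE(x̄₁ − x̄₂) = √(0.2211² + 0.4772²) = 0.5259 for independent samples with unequal variances.
With z* = 1.960, the margin is 1.960 × 0.5259 = 1.0308.
x̄₁ − x̄₂ = 9.3 − 11.6 = -2.3000; the interval is -2.3000 ± 1.0308 = (-3.3308, -1.2692).
The interval (-3.3308, -1.2692) does not contain 0, so the difference is significant.

significant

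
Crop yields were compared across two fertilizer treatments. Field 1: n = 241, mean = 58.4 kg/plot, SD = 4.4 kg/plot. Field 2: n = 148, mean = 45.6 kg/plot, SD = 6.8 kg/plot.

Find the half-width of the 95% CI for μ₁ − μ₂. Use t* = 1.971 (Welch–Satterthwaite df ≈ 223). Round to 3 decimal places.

1.235

Per-group SEs: s₁/√n₁ = 4.4/√241 = 0.2834, s₂/√n₂ = 6.8/√148 = 0.5590.
Unpooled SE of the difference: √(0.08031556 + 0.312481) = 0.6267.
Margin of error = t* · SE = 1.971 × 0.6267 = 1.2352.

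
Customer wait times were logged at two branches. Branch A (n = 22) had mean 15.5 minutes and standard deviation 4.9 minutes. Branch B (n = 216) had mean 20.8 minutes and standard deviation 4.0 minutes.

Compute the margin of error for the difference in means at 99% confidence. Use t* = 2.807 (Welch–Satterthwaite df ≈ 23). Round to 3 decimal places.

Per-group SEs: s₁/√n₁ = 4.9/√22 = 1.0447, s₂/√n₂ = 4.0/√216 = 0.2722.
Unpooled SE of the difference: √(1.09139809 + 0.07409284) = 1.0796.
Margin of error = t* · SE = 2.807 × 1.0796 = 3.0304.

3.030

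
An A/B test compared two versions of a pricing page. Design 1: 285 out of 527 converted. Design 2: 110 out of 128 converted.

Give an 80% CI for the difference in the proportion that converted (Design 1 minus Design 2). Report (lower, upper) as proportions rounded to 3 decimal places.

(-0.367, -0.270)

p̂₁ = 285/527 = 0.5408 and p̂₂ = 110/128 = 0.8594.
SE₁ = √(p̂₁(1−p̂₁)/n₁) = √(0.5408·0.4592/527) = 0.02171; SE₂ = √(0.8594·0.1406/128) = 0.03072.
Independent samples: SE of the difference = √(SE₁² + SE₂²) = √(0.0004713241 + 0.0009437184) = 0.03762.
z* for 80% confidence is 1.282, so the margin of error is 1.282 × 0.03762 = 0.04823.
Point estimate p̂₁ − p̂₂ = 0.5408 − 0.8594 = -0.3186.
-0.3186 ± 0.04823 → (-0.367, -0.270).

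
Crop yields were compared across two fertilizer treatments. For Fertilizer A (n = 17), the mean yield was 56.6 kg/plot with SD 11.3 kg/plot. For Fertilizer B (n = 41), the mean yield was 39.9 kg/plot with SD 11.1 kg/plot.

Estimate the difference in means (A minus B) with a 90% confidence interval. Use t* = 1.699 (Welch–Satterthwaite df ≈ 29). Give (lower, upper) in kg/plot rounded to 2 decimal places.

(11.19, 22.21)

SE₁ = s₁/√n₁ = 11.3/√17 = 2.7407; SE₂ = 11.1/√41 = 1.7335.
Independent samples, unequal variances: SE_diff = √(SE₁² + SE₂²) = √(7.51143649 + 3.00502225) = 3.2429.
t* = 1.699, so margin of error = 1.699 × 3.2429 = 5.5097.
Difference in means = 56.6 − 39.9 = 16.7000.
16.7000 ± 5.5097 → (11.19, 22.21).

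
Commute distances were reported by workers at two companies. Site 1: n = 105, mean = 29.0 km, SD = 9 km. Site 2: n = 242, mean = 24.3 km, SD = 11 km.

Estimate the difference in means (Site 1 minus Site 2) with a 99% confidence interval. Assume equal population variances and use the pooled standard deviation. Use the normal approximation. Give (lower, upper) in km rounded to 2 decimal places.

s_p = √[((n₁−1)s₁² + (n₂−1)s₂²)/(n₁+n₂−2)] = √[(104·9² + 241·11²)/345] = 10.4375.
SE = 10.4375·√(1/105 + 1/242) = 1.2197.
With z* = 2.576, margin = 2.576 × 1.2197 = 3.1419.
x̄₁ − x̄₂ = 29.0 − 24.3 = 4.7000; interval 4.7000 ± 3.1419 = (1.56, 7.84).

(1.56, 7.84)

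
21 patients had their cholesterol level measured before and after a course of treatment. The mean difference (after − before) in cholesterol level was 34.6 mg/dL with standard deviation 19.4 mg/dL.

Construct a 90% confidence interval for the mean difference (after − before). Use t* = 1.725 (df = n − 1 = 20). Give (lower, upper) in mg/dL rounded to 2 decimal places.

(27.30, 41.90)

Paired design: SE = s_d/√n = 19.4/√21 = 4.2334.
t* = 1.725; margin of error = 1.725 × 4.2334 = 7.3026.
34.6 ± 7.3026 → (27.30, 41.90).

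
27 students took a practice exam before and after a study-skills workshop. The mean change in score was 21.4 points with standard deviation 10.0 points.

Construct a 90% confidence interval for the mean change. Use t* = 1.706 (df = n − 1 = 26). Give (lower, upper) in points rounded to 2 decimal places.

(18.12, 24.68)

Paired design: SE = s_d/√n = 10.0/√27 = 1.9245.
t* = 1.706; margin of error = 1.706 × 1.9245 = 3.2832.
21.4 ± 3.2832 → (18.12, 24.68).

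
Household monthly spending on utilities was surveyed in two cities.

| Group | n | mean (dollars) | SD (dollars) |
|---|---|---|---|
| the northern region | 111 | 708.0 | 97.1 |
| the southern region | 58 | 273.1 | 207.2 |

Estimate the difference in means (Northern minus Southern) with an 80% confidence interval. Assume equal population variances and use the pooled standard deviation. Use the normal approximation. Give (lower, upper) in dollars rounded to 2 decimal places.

s_p = √[((n₁−1)s₁² + (n₂−1)s₂²)/(n₁+n₂−2)] = √[(110·97.1² + 57·207.2²)/167] = 144.4428.
SE = 144.4428·√(1/111 + 1/58) = 23.4026.
With z* = 1.282, margin = 1.282 × 23.4026 = 30.0021.
x̄₁ − x̄₂ = 708.0 − 273.1 = 434.9000; interval 434.9000 ± 30.0021 = (404.90, 464.90).

(404.90, 464.90)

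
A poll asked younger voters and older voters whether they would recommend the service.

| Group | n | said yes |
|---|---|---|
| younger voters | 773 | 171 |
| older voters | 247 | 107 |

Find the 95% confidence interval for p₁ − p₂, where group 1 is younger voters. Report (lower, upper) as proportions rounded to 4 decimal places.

(-0.2804, -0.1436)

p̂₁ = 171/773 = 0.2212 and p̂₂ = 107/247 = 0.4332.
SE₁ = √(p̂₁(1−p̂₁)/n₁) = √(0.2212·0.7788/773) = 0.01493; SE₂ = √(0.4332·0.5668/247) = 0.03153.
Independent samples: SE of the difference = √(SE₁² + SE₂²) = √(0.0002229049 + 0.0009941409) = 0.03489.
z* for 95% confidence is 1.960, so the margin of error is 1.960 × 0.03489 = 0.06838.
Point estimate p̂₁ − p̂₂ = 0.2212 − 0.4332 = -0.2120.
-0.2120 ± 0.06838 → (-0.2804, -0.1436).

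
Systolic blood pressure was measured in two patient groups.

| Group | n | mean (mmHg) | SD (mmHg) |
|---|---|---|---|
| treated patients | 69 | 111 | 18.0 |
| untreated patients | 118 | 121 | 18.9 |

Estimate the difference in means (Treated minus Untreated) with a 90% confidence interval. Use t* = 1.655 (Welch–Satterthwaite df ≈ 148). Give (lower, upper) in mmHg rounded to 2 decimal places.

SE₁ = s₁/√n₁ = 18.0/√69 = 2.1669; SE₂ = 18.9/√118 = 1.7399.
Independent samples, unequal variances: SE_diff = √(SE₁² + SE₂²) = √(4.69545561 + 3.02725201) = 2.7790.
t* = 1.655, so margin of error = 1.655 × 2.7790 = 4.5992.
Difference in means = 111 − 121 = -10.0000.
-10.0000 ± 4.5992 → (-14.60, -5.40).

(-14.60, -5.40)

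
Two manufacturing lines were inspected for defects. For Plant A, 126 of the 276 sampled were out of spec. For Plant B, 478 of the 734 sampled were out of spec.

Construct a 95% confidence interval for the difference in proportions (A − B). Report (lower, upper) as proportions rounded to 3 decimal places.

Sample proportions: 126/276 = 0.4565, 478/734 = 0.6512.
Each SE is √(p̂(1−p̂)/n): √(0.4565·0.5435/276) = 0.02998 and √(0.6512·0.3488/734) = 0.01759.
SE(p̂₁ − p̂₂) = √(SE₁² + SE₂²) = √(0.0008988004 + 0.0003094081) = 0.03476, since the two samples are independent.
At 95% confidence z* = 1.960; margin = 1.960 × 0.03476 = 0.06813.
The difference is 0.4565 − 0.6512 = -0.1947, so the interval is -0.1947 ± 0.06813 = (-0.263, -0.127).

(-0.263, -0.127)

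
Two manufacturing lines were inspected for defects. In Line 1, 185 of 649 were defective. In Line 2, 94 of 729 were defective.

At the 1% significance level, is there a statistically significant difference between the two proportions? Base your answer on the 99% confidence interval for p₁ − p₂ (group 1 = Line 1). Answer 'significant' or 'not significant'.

significant

Sample proportions: 185/649 = 0.2851, 94/729 = 0.1289.
Each SE is √(p̂(1−p̂)/n): √(0.2851·0.7149/649) = 0.01772 and √(0.1289·0.8711/729) = 0.01241.
SE(p̂₁ − p̂₂) = √(SE₁² + SE₂²) = √(0.0003139984 + 0.0001540081) = 0.02163, since the two samples are independent.
At 99% confidence z* = 2.576; margin = 2.576 × 0.02163 = 0.05572.
The difference is 0.2851 − 0.1289 = 0.1562, so the interval is 0.1562 ± 0.05572 = (0.10048, 0.21192).
The interval (0.10048, 0.21192) does not contain 0, so the difference is significant.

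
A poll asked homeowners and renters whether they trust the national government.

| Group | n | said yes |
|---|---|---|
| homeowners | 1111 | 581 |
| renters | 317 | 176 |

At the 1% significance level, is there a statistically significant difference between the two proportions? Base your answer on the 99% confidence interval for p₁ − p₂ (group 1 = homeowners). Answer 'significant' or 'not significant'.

not significant

p̂₁ = 581/1111 = 0.5230 and p̂₂ = 176/317 = 0.5552.
SE₁ = √(p̂₁(1−p̂₁)/n₁) = √(0.5230·0.4770/1111) = 0.01498; SE₂ = √(0.5552·0.4448/317) = 0.02791.
Independent samples: SE of the difference = √(SE₁² + SE₂²) = √(0.0002244004 + 0.0007789681) = 0.03168.
z* for 99% confidence is 2.576, so the margin of error is 2.576 × 0.03168 = 0.08161.
Point estimate p̂₁ − p̂₂ = 0.5230 − 0.5552 = -0.0322.
-0.0322 ± 0.08161 → (-0.11381, 0.04941).
The interval (-0.11381, 0.04941) contains 0, so the difference is not significant.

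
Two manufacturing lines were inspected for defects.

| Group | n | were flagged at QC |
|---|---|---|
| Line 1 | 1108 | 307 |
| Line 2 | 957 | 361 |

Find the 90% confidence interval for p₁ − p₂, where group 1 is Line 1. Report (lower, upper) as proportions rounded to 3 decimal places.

(-0.134, -0.066)

First, p̂₁ = 307/1108 = 0.2771; p̂₂ = 361/957 = 0.3772.
The two standard errors are √(0.2771×0.7229/1108) = 0.01345 and √(0.3772×0.6228/957) = 0.01567.
Because the samples are independent, SE_diff = √(0.01345² + 0.01567²) = 0.02065.
Using z* = 1.645 for 90%, ME = 1.645 × 0.02065 = 0.03397.
p̂₁ − p̂₂ = -0.1001; interval -0.1001 ± 0.03397 gives (-0.134, -0.066).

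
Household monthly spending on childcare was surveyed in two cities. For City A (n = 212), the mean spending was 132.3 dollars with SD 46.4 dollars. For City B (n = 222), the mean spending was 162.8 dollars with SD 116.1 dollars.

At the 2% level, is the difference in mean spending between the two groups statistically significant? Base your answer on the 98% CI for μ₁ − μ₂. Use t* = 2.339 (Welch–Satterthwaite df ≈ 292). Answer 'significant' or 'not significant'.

Per-group SEs: s₁/√n₁ = 46.4/√212 = 3.1868, s₂/√n₂ = 116.1/√222 = 7.7921.
Unpooled SE of the difference: √(10.15569424 + 60.71682241) = 8.4186.
Margin of error = t* · SE = 2.339 × 8.4186 = 19.6911.
x̄₁ − x̄₂ = 132.3 − 162.8 = -30.5000.
CI: -30.5000 ± 19.6911 = (-50.1911, -10.8089).
The interval (-50.1911, -10.8089) does not contain 0, so the difference is significant.

significant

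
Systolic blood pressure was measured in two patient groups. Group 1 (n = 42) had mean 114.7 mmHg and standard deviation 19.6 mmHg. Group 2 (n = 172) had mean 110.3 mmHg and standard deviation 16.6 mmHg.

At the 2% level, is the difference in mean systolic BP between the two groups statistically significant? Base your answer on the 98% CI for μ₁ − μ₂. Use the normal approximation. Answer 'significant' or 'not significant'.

SE₁ = s₁/√n₁ = 19.6/√42 = 3.0243; SE₂ = 16.6/√172 = 1.2657.
Independent samples, unequal variances: SE_diff = √(SE₁² + SE₂²) = √(9.14639049 + 1.60199649) = 3.2785.
z* = 2.326, so margin of error = 2.326 × 3.2785 = 7.6258.
Difference in means = 114.7 − 110.3 = 4.4000.
4.4000 ± 7.6258 → (-3.2258, 12.0258).
The interval (-3.2258, 12.0258) contains 0, so the difference is not significant.

not significant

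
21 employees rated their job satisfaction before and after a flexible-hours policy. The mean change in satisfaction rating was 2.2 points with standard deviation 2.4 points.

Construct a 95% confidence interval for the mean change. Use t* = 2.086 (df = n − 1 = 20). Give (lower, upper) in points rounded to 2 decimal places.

Paired design: SE = s_d/√n = 2.4/√21 = 0.5237.
t* = 2.086; margin of error = 2.086 × 0.5237 = 1.0924.
2.2 ± 1.0924 → (1.11, 3.29).

(1.11, 3.29)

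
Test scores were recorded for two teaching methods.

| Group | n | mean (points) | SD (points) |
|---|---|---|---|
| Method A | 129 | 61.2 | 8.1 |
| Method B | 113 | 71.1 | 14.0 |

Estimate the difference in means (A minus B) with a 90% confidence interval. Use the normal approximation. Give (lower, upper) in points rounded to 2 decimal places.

SE₁ = s₁/√n₁ = 8.1/√129 = 0.7132; SE₂ = 14.0/√113 = 1.3170.
Independent samples, unequal variances: SE_diff = √(SE₁² + SE₂²) = √(0.50865424 + 1.734489) = 1.4977.
z* = 1.645, so margin of error = 1.645 × 1.4977 = 2.4637.
Difference in means = 61.2 − 71.1 = -9.9000.
-9.9000 ± 2.4637 → (-12.36, -7.44).

(-12.36, -7.44)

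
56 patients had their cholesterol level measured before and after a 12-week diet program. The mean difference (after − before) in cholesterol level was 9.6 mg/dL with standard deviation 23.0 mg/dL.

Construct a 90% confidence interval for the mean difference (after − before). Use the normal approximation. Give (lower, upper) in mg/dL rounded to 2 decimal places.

(4.54, 14.66)

Paired design: SE = s_d/√n = 23.0/√56 = 3.0735.
z* = 1.645; margin of error = 1.645 × 3.0735 = 5.0559.
9.6 ± 5.0559 → (4.54, 14.66).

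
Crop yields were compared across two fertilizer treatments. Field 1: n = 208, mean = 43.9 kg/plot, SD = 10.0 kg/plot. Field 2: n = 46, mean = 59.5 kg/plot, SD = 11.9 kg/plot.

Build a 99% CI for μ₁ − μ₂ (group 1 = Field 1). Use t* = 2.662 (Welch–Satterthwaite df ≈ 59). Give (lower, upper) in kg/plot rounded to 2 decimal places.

(-20.62, -10.58)

SE₁ = s₁/√n₁ = 10.0/√208 = 0.6934; SE₂ = 11.9/√46 = 1.7546.
Independent samples, unequal variances: SE_diff = √(SE₁² + SE₂²) = √(0.48080356 + 3.07862116) = 1.8866.
t* = 2.662, so margin of error = 2.662 × 1.8866 = 5.0221.
Difference in means = 43.9 − 59.5 = -15.6000.
-15.6000 ± 5.0221 → (-20.62, -10.58).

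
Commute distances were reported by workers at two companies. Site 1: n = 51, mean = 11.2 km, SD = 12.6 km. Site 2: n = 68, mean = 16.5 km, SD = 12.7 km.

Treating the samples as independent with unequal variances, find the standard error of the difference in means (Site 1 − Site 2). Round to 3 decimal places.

Standard errors of each mean: 12.6/√51 = 1.7644 and 12.7/√68 = 1.5401.
SE(x̄₁ − x̄₂) = √(1.7644² + 1.5401²) = 2.3420 for independent samples with unequal variances.

2.342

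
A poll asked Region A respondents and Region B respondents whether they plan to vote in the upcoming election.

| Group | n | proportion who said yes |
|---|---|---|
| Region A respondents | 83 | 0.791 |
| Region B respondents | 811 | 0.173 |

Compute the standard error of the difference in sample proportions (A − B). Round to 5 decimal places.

SE₁ = √(p̂₁(1−p̂₁)/n₁) = √(0.7910·0.2090/83) = 0.04463; SE₂ = √(0.1730·0.8270/811) = 0.01328.
Independent samples: SE of the difference = √(SE₁² + SE₂²) = √(0.0019918369 + 0.0001763584) = 0.04656.

0.04656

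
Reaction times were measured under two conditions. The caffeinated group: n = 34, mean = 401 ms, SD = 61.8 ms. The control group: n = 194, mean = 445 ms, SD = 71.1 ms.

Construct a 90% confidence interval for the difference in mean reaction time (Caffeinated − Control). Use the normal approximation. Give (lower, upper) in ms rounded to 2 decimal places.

SE₁ = s₁/√n₁ = 61.8/√34 = 10.5986; SE₂ = 71.1/√194 = 5.1047.
Independent samples, unequal variances: SE_diff = √(SE₁² + SE₂²) = √(112.33032196 + 26.05796209) = 11.7639.
z* = 1.645, so margin of error = 1.645 × 11.7639 = 19.3516.
Difference in means = 401 − 445 = -44.0000.
-44.0000 ± 19.3516 → (-63.35, -24.65).

(-63.35, -24.65)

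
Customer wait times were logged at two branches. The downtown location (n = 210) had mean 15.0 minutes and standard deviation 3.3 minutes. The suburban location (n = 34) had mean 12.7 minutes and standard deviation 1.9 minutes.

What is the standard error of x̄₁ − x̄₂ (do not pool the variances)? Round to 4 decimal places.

0.3975

Per-group SEs: s₁/√n₁ = 3.3/√210 = 0.2277, s₂/√n₂ = 1.9/√34 = 0.3258.
Unpooled SE of the difference: √(0.05184729 + 0.10614564) = 0.3975.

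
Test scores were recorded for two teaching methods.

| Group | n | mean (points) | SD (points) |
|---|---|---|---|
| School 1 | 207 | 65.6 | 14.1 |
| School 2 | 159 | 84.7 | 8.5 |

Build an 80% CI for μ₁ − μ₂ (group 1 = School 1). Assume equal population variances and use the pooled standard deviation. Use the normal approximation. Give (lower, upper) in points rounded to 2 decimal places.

(-20.72, -17.48)

Pooled variance s_p² = [206·14.1² + 158·8.5²] / (207+159−2) = 143.8746, so s_p = 11.9948.
SE_diff = s_p·√(1/n₁ + 1/n₂) = 11.9948·√(1/207 + 1/159) = 1.2649.
z* = 1.282; margin = 1.282 × 1.2649 = 1.6216.
Difference = 65.6 − 84.7 = -19.1000.
-19.1000 ± 1.6216 → (-20.72, -17.48).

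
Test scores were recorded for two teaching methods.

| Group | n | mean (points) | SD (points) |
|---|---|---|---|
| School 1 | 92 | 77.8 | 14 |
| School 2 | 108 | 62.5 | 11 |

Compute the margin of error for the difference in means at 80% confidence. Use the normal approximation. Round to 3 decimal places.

2.311

Standard errors of each mean: 14/√92 = 1.4596 and 11/√108 = 1.0585.
SE(x̄₁ − x̄₂) = √(1.4596² + 1.0585²) = 1.8030 for independent samples with unequal variances.
With z* = 1.282, the margin is 1.282 × 1.8030 = 2.3114.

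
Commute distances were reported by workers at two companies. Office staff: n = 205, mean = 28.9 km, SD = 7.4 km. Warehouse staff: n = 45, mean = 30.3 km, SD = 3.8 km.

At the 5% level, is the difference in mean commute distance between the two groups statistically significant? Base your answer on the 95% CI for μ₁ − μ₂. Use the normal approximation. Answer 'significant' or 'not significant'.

Standard errors of each mean: 7.4/√205 = 0.5168 and 3.8/√45 = 0.5665.
SE(x̄₁ − x̄₂) = √(0.5168² + 0.5665²) = 0.7668 for independent samples with unequal variances.
With z* = 1.960, the margin is 1.960 × 0.7668 = 1.5029.
x̄₁ − x̄₂ = 28.9 − 30.3 = -1.4000; the interval is -1.4000 ± 1.5029 = (-2.9029, 0.1029).
The interval (-2.9029, 0.1029) contains 0, so the difference is not significant.

not significant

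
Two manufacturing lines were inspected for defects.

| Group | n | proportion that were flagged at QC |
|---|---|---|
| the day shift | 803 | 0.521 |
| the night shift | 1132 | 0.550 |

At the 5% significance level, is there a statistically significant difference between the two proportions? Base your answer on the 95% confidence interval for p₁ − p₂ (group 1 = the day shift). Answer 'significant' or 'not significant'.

Each SE is √(p̂(1−p̂)/n): √(0.5210·0.4790/803) = 0.01763 and √(0.5500·0.4500/1132) = 0.01479.
SE(p̂₁ − p̂₂) = √(SE₁² + SE₂²) = √(0.0003108169 + 0.0002187441) = 0.02301, since the two samples are independent.
At 95% confidence z* = 1.960; margin = 1.960 × 0.02301 = 0.04510.
The difference is 0.5210 − 0.5500 = -0.0290, so the interval is -0.0290 ± 0.04510 = (-0.07410, 0.01610).
The interval (-0.07410, 0.01610) contains 0, so the difference is not significant.

not significant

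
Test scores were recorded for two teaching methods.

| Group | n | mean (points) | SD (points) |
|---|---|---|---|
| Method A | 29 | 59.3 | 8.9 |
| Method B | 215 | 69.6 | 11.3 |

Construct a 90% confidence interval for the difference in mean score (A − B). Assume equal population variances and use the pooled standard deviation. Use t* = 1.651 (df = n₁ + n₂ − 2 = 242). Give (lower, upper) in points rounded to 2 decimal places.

s_p = √[((n₁−1)s₁² + (n₂−1)s₂²)/(n₁+n₂−2)] = √[(28·8.9² + 214·11.3²)/242] = 11.0490.
SE = 11.0490·√(1/29 + 1/215) = 2.1857.
With t* = 1.651, margin = 1.651 × 2.1857 = 3.6086.
x̄₁ − x̄₂ = 59.3 − 69.6 = -10.3000; interval -10.3000 ± 3.6086 = (-13.91, -6.69).

(-13.91, -6.69)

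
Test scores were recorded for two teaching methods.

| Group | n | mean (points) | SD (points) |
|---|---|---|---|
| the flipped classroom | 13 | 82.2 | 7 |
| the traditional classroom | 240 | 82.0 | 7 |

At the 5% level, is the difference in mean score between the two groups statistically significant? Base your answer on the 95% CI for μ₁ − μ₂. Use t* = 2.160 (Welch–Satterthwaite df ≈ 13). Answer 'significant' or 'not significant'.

not significant

Standard errors of each mean: 7/√13 = 1.9415 and 7/√240 = 0.4518.
SE(x̄₁ − x̄₂) = √(1.9415² + 0.4518²) = 1.9934 for independent samples with unequal variances.
With t* = 2.160, the margin is 2.160 × 1.9934 = 4.3057.
x̄₁ − x̄₂ = 82.2 − 82.0 = 0.2000; the interval is 0.2000 ± 4.3057 = (-4.1057, 4.5057).
The interval (-4.1057, 4.5057) contains 0, so the difference is not significant.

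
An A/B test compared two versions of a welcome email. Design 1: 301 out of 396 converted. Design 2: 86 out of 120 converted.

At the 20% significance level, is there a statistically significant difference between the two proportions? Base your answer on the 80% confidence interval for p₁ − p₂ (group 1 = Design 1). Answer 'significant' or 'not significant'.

not significant

p̂₁ = 301/396 = 0.7601 and p̂₂ = 86/120 = 0.7167.
SE₁ = √(p̂₁(1−p̂₁)/n₁) = √(0.7601·0.2399/396) = 0.02146; SE₂ = √(0.7167·0.2833/120) = 0.04113.
Independent samples: SE of the difference = √(SE₁² + SE₂²) = √(0.0004605316 + 0.0016916769) = 0.04639.
z* for 80% confidence is 1.282, so the margin of error is 1.282 × 0.04639 = 0.05947.
Point estimate p̂₁ − p̂₂ = 0.7601 − 0.7167 = 0.0434.
0.0434 ± 0.05947 → (-0.01607, 0.10287).
The interval (-0.01607, 0.10287) contains 0, so the difference is not significant.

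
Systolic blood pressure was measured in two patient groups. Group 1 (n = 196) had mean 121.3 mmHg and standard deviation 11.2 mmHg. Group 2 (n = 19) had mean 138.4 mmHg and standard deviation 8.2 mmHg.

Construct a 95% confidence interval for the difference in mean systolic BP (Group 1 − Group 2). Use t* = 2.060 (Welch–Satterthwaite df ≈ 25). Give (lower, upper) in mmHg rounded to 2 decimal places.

(-21.31, -12.89)

SE₁ = s₁/√n₁ = 11.2/√196 = 0.8000; SE₂ = 8.2/√19 = 1.8812.
Independent samples, unequal variances: SE_diff = √(SE₁² + SE₂²) = √(0.64 + 3.53891344) = 2.0442.
t* = 2.060, so margin of error = 2.060 × 2.0442 = 4.2111.
Difference in means = 121.3 − 138.4 = -17.1000.
-17.1000 ± 4.2111 → (-21.31, -12.89).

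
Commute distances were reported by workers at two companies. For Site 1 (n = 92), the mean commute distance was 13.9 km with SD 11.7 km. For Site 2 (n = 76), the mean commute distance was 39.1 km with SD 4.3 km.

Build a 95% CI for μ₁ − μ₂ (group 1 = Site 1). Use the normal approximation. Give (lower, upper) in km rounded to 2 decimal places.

(-27.78, -22.62)

Standard errors of each mean: 11.7/√92 = 1.2198 and 4.3/√76 = 0.4932.
SE(x̄₁ − x̄₂) = √(1.2198² + 0.4932²) = 1.3157 for independent samples with unequal variances.
With z* = 1.960, the margin is 1.960 × 1.3157 = 2.5788.
x̄₁ − x̄₂ = 13.9 − 39.1 = -25.2000; the interval is -25.2000 ± 2.5788 = (-27.78, -22.62).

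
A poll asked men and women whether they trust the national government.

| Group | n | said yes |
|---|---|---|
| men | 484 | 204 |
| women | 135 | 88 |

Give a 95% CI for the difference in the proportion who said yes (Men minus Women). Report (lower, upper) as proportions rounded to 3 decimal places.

Sample proportions: 204/484 = 0.4215, 88/135 = 0.6519.
Each SE is √(p̂(1−p̂)/n): √(0.4215·0.5785/484) = 0.02245 and √(0.6519·0.3481/135) = 0.04100.
SE(p̂₁ − p̂₂) = √(SE₁² + SE₂²) = √(0.0005040025 + 0.001681) = 0.04674, since the two samples are independent.
At 95% confidence z* = 1.960; margin = 1.960 × 0.04674 = 0.09161.
The difference is 0.4215 − 0.6519 = -0.2304, so the interval is -0.2304 ± 0.09161 = (-0.322, -0.139).

(-0.322, -0.139)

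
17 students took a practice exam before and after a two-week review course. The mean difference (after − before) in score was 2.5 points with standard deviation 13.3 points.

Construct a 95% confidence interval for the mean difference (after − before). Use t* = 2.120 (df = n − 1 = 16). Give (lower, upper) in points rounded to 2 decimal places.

(-4.34, 9.34)

This is a matched-pairs design, so SE = s_d/√n = 13.3/√17 = 3.2257.
Margin = 2.120 × 3.2257 = 6.8385; the interval is 2.5 ± 6.8385 = (-4.34, 9.34).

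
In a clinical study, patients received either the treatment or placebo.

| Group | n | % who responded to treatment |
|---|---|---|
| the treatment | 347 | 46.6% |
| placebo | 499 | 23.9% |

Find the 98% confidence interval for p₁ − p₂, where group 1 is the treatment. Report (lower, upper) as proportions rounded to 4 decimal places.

The two standard errors are √(0.4660×0.5340/347) = 0.02678 and √(0.2390×0.7610/499) = 0.01909.
Because the samples are independent, SE_diff = √(0.02678² + 0.01909²) = 0.03289.
Using z* = 2.326 for 98%, ME = 2.326 × 0.03289 = 0.07650.
p̂₁ − p̂₂ = 0.2270; interval 0.2270 ± 0.07650 gives (0.1505, 0.3035).

(0.1505, 0.3035)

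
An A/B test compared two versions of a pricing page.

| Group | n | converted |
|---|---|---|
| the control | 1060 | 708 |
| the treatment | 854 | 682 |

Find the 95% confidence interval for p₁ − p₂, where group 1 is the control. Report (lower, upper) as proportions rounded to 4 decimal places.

p̂₁ = 708/1060 = 0.6679 and p̂₂ = 682/854 = 0.7986.
SE₁ = √(p̂₁(1−p̂₁)/n₁) = √(0.6679·0.3321/1060) = 0.01447; SE₂ = √(0.7986·0.2014/854) = 0.01372.
Independent samples: SE of the difference = √(SE₁² + SE₂²) = √(0.0002093809 + 0.0001882384) = 0.01994.
z* for 95% confidence is 1.960, so the margin of error is 1.960 × 0.01994 = 0.03908.
Point estimate p̂₁ − p̂₂ = 0.6679 − 0.7986 = -0.1307.
-0.1307 ± 0.03908 → (-0.1698, -0.0916).

(-0.1698, -0.0916)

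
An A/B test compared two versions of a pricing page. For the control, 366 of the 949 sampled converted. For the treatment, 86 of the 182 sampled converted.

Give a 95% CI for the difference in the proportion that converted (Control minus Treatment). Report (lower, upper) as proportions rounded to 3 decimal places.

(-0.166, -0.008)

First, p̂₁ = 366/949 = 0.3857; p̂₂ = 86/182 = 0.4725.
The two standard errors are √(0.3857×0.6143/949) = 0.01580 and √(0.4725×0.5275/182) = 0.03701.
Because the samples are independent, SE_diff = √(0.01580² + 0.03701²) = 0.04024.
Using z* = 1.960 for 95%, ME = 1.960 × 0.04024 = 0.07887.
p̂₁ − p̂₂ = -0.0868; interval -0.0868 ± 0.07887 gives (-0.166, -0.008).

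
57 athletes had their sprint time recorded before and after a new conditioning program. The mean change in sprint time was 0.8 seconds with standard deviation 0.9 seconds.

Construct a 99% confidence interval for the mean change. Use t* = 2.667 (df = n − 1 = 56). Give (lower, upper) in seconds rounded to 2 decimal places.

Paired design: SE = s_d/√n = 0.9/√57 = 0.1192.
t* = 2.667; margin of error = 2.667 × 0.1192 = 0.3179.
0.8 ± 0.3179 → (0.48, 1.12).

(0.48, 1.12)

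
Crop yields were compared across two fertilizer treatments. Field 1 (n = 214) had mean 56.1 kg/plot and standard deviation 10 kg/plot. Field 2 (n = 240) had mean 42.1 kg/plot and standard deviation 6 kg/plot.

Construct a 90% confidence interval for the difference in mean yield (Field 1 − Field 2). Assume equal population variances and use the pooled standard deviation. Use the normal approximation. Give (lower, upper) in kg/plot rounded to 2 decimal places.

s_p = √[((n₁−1)s₁² + (n₂−1)s₂²)/(n₁+n₂−2)] = √[(213·10² + 239·6²)/452] = 8.1338.
SE = 8.1338·√(1/214 + 1/240) = 0.7647.
With z* = 1.645, margin = 1.645 × 0.7647 = 1.2579.
x̄₁ − x̄₂ = 56.1 − 42.1 = 14.0000; interval 14.0000 ± 1.2579 = (12.74, 15.26).

(12.74, 15.26)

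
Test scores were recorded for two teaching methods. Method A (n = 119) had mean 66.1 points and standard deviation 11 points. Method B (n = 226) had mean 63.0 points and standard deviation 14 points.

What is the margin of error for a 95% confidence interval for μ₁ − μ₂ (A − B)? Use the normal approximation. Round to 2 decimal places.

Standard errors of each mean: 11/√119 = 1.0084 and 14/√226 = 0.9313.
SE(x̄₁ − x̄₂) = √(1.0084² + 0.9313²) = 1.3727 for independent samples with unequal variances.
With z* = 1.960, the margin is 1.960 × 1.3727 = 2.6905.

2.69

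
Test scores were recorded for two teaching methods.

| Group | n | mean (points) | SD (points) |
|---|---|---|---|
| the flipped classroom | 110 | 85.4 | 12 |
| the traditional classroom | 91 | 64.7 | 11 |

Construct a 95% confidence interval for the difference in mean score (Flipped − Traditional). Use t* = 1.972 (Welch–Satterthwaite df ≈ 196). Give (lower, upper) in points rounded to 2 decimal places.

(17.50, 23.90)

Standard errors of each mean: 12/√110 = 1.1442 and 11/√91 = 1.1531.
SE(x̄₁ − x̄₂) = √(1.1442² + 1.1531²) = 1.6244 for independent samples with unequal variances.
With t* = 1.972, the margin is 1.972 × 1.6244 = 3.2033.
x̄₁ − x̄₂ = 85.4 − 64.7 = 20.7000; the interval is 20.7000 ± 3.2033 = (17.50, 23.90).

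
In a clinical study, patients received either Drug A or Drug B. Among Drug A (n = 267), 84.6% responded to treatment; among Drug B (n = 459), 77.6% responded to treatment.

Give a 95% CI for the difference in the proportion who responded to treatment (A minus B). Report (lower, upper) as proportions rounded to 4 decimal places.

(0.0123, 0.1277)

Each SE is √(p̂(1−p̂)/n): √(0.8460·0.1540/267) = 0.02209 and √(0.7760·0.2240/459) = 0.01946.
SE(p̂₁ − p̂₂) = √(SE₁² + SE₂²) = √(0.0004879681 + 0.0003786916) = 0.02944, since the two samples are independent.
At 95% confidence z* = 1.960; margin = 1.960 × 0.02944 = 0.05770.
The difference is 0.8460 − 0.7760 = 0.0700, so the interval is 0.0700 ± 0.05770 = (0.0123, 0.1277).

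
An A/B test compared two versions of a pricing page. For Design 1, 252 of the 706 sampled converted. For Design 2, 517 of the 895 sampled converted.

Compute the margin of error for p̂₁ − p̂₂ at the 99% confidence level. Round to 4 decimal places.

Sample proportions: 252/706 = 0.3569, 517/895 = 0.5777.
Each SE is √(p̂(1−p̂)/n): √(0.3569·0.6431/706) = 0.01803 and √(0.5777·0.4223/895) = 0.01651.
SE(p̂₁ − p̂₂) = √(SE₁² + SE₂²) = √(0.0003250809 + 0.0002725801) = 0.02445, since the two samples are independent.
At 99% confidence z* = 2.576; margin = 2.576 × 0.02445 = 0.06298.

0.0630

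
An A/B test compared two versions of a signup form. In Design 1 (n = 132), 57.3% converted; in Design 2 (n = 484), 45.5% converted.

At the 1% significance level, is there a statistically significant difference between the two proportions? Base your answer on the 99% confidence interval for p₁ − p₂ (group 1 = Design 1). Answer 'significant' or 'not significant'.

not significant

SE₁ = √(p̂₁(1−p̂₁)/n₁) = √(0.5730·0.4270/132) = 0.04305; SE₂ = √(0.4550·0.5450/484) = 0.02264.
Independent samples: SE of the difference = √(SE₁² + SE₂²) = √(0.0018533025 + 0.0005125696) = 0.04864.
z* for 99% confidence is 2.576, so the margin of error is 2.576 × 0.04864 = 0.12530.
Point estimate p̂₁ − p̂₂ = 0.5730 − 0.4550 = 0.1180.
0.1180 ± 0.12530 → (-0.00730, 0.24330).
The interval (-0.00730, 0.24330) contains 0, so the difference is not significant.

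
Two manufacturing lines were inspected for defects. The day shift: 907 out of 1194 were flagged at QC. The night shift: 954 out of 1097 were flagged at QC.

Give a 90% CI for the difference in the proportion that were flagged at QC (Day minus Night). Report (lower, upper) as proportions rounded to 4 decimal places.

(-0.1363, -0.0837)

First, p̂₁ = 907/1194 = 0.7596; p̂₂ = 954/1097 = 0.8696.
The two standard errors are √(0.7596×0.2404/1194) = 0.01237 and √(0.8696×0.1304/1097) = 0.01017.
Because the samples are independent, SE_diff = √(0.01237² + 0.01017²) = 0.01601.
Using z* = 1.645 for 90%, ME = 1.645 × 0.01601 = 0.02634.
p̂₁ − p̂₂ = -0.1100; interval -0.1100 ± 0.02634 gives (-0.1363, -0.0837).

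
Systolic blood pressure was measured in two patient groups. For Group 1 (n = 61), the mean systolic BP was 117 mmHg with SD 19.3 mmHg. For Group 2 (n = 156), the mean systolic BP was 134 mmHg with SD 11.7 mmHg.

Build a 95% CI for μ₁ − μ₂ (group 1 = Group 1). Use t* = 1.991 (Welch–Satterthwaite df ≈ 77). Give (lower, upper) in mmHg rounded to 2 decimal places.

SE₁ = s₁/√n₁ = 19.3/√61 = 2.4711; SE₂ = 11.7/√156 = 0.9367.
Independent samples, unequal variances: SE_diff = √(SE₁² + SE₂²) = √(6.10633521 + 0.87740689) = 2.6427.
t* = 1.991, so margin of error = 1.991 × 2.6427 = 5.2616.
Difference in means = 117 − 134 = -17.0000.
-17.0000 ± 5.2616 → (-22.26, -11.74).

(-22.26, -11.74)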